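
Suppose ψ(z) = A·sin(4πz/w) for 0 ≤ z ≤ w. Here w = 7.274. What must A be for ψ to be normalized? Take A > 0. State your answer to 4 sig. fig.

Normalization requires ∫|ψ|² dz = 1, integrated from 0 to w.
With ψ = A·sin(4πz/w), the integral evaluates to A²·[w/2].
Hence A² = 1/[w/2].
With w = 7.274: A² = 0.27495 and A = 0.52436.

A ≈ 0.5244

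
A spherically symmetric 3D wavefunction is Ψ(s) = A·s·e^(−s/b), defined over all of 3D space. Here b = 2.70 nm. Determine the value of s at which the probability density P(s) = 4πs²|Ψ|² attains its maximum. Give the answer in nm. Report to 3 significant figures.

Set d/ds [P(s) = 4πs²|Ψ|²] = 0 and solve for s > 0.
This gives s = 2·b.
With b = 2.70, the most probable radial distance is 5.400 nm.

s ≈ 5.40 nm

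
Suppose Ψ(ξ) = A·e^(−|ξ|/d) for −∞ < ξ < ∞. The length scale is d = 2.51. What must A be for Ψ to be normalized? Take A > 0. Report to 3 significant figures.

The normalization condition is ∫|Ψ|² dξ = 1 from −∞ to ∞.
Recall ∫₀^∞ ξ^m e^(−ξ/β) dξ = m!·β^(m+1), carrying out the integral gives A² · d.
So A² = (d)^(−1).
Substituting d = 2.51 gives A² = 0.3984, so A = 0.6312.

A ≈ 0.631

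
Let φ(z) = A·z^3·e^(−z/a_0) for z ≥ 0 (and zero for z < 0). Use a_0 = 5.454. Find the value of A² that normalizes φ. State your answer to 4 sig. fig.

A^2 ≈ 0.000001238

The normalization condition is ∫|φ|² dz = 1 from 0 to ∞.
With ∫₀^∞ z^6 e^(−αz) dz = 6!/α^7, with φ = A·z^3·e^(−z/a_0), the integral evaluates to A²·[45·a_0^7/8].
Substituting a_0 = 5.454 gives A² = 0.0000012384, so A = 0.0011128.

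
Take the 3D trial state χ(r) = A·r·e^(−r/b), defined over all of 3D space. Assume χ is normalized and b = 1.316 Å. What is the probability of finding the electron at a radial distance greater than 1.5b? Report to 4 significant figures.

P ≈ 0.8153

P = ∫ |χ|² 4πr² dr over r > 1.5b.
A² is fixed by ∫₀^∞ 4πr²|χ|² dr = 1, i.e. A² = (3·π·b^5)^(−1).
Substituting u = r/b, A², 4π and the length scale all cancel in the ratio: P = ∫_{1.5}^{∞} u^4·e^(-2·u) du / ∫_{0}^{∞} u^4·e^(-2·u) du.
Using ∫ u^4·e^(-2·u) du = -(u^4/2 + u^3 + 3·u^2/2 + 3·u/2 + 3/4)·e^(-2·u), the numerator is 393·e^(-3)/32 and the denominator is 3/4.
The region integral divided by the full integral gives P = 0.81526.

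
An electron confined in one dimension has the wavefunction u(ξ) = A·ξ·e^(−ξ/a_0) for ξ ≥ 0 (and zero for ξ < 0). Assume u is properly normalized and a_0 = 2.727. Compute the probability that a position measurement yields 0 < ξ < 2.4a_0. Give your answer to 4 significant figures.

P = ∫_{0}^{2.4a_0} |u(ξ)|² dξ.
Since A² = 1/(a_0^3/4), this is the region integral divided by the full normalization integral.
Substituting t = ξ/a_0, A² and the length scale cancel in the ratio: P = ∫_{0}^{2.4} t^2·e^(-2·t) dt / ∫_{0}^{∞} t^2·e^(-2·t) dt.
With ∫ t^2·e^(-2·t) dt = -(2·t^2 + 2·t + 1)·e^(-2·t)/4 + C, the region integral is 1/4 - 433·e^(-24/5)/100 and the full one is 1/4.
The result is P = 0.85746.

P ≈ 0.8575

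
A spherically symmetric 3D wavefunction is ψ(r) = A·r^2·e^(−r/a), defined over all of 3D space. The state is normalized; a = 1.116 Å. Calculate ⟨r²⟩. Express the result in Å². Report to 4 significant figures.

⟨r^2⟩ ≈ 17.44 Å^2

The expectation value is the |ψ|²-weighted average of r^2: ∫ r^2|ψ|² 4πr² dr.
Evaluating both integrals, ⟨r²⟩ = 14·a^2.
With a = 1.116, ⟨r^2⟩ = 17.436.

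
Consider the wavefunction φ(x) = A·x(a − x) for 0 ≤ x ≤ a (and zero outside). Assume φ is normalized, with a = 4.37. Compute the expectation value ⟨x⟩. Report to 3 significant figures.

⟨x⟩ = ∫ x |φ|² dx over the full domain.
Evaluating both integrals, ⟨x⟩ = a/2.
With a = 4.37, ⟨x⟩ = 2.185.

⟨x⟩ ≈ 2.19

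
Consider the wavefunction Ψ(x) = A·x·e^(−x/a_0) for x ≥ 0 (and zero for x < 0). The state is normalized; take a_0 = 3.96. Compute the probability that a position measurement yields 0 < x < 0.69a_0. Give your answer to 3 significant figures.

P = ∫_{0}^{0.69a_0} |Ψ(x)|² dx.
With A² fixed by ∫|Ψ|² = 1, i.e. A² = (a_0^3/4)^(−1), substitute and integrate.
Substituting u = x/a_0, A² and the length scale cancel in the ratio: P = ∫_{0}^{0.69} u^2·e^(-2·u) du / ∫_{0}^{∞} u^2·e^(-2·u) du.
Using ∫ u^2·e^(-2·u) du = -(2·u^2 + 2·u + 1)·e^(-2·u)/4, the numerator is ≈ 0.040422 and the denominator is 1/4.
Taking the ratio, P = 0.1617.

P ≈ 0.162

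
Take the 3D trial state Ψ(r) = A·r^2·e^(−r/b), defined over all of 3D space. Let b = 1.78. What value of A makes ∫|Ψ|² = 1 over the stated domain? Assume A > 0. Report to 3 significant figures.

A ≈ 0.0158

We need A² ∫|f|² 4πr² dr = 1, taking the integral from 0 to ∞.
The angular integral contributes 4π, leaving ∫₀^∞ r²|Ψ|² dr.
With ∫₀^∞ r^6 e^(−αr) dr = 6!/α^7, carrying out the integral gives A² · 45·π·b^7/2.
Hence A² = 1/[45·π·b^7/2].
With b = 1.78: A² = 0.0002499 and A = 0.01581.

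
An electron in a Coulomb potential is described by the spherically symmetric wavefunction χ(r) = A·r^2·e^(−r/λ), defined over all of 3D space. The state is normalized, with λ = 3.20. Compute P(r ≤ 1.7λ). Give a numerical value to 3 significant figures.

P = ∫ |χ|² 4πr² dr over r ≤ 1.7λ.
Normalization gives A² = 1/(45·π·λ^7/2).
In terms of u = r/λ (A², 4π and the length scale all cancel between numerator and denominator), P = [∫_{0}^{1.7} u^6·e^(-2·u) du] / [∫_{0}^{∞} u^6·e^(-2·u) du].
An antiderivative of u^6·e^(-2·u) is -(4·u^6 + 12·u^5 + 30·u^4 + 60·u^3 + 90·u^2 + 90·u + 45)·e^(-2·u)/8; evaluating from 0 to 1.7 gives ≈ 0.32542, while the full integral is 45/8.
The region integral divided by the full integral gives P = 0.05785.

P ≈ 0.0579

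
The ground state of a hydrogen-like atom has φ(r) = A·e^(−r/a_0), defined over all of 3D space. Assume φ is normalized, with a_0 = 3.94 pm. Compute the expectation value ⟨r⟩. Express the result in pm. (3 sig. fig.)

⟨r⟩ = ∫ r |φ|² 4πr² dr over the full domain.
The ratio of the moment integral to the normalization integral gives ⟨r⟩ = 3·a_0/2.
Putting a_0 = 3.94 gives 5.910.

⟨r⟩ ≈ 5.91 pm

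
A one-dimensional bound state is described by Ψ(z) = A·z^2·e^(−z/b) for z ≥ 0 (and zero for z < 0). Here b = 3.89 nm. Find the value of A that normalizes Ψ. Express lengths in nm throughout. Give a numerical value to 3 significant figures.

A ≈ 0.0387 nm^(-5/2)

The normalization condition is ∫|Ψ|² dz = 1 from 0 to ∞.
Recall ∫₀^∞ z^m e^(−z/β) dz = m!·β^(m+1), carrying out the integral gives A² · 3·b^5/4.
Plugging in b = 3.89 yields A = 0.03869.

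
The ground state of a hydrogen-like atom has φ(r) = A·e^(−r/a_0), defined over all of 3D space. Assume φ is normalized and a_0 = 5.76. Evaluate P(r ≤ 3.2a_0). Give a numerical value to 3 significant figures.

Integrate the radial probability density 4πr²|φ|² over r ≤ 3.2a_0.
A² is fixed by ∫₀^∞ 4πr²|φ|² dr = 1, i.e. A² = (π·a_0^3)^(−1).
Let u = r/a_0; then A², 4π and the length scale all cancel, so P = ∫_{0}^{3.2} u^2·e^(-2·u) du ÷ ∫_{0}^{∞} u^2·e^(-2·u) du.
An antiderivative of u^2·e^(-2·u) is -(2·u^2 + 2·u + 1)·e^(-2·u)/4; evaluating from 0 to 3.2 gives 1/4 - 697·e^(-32/5)/100, while the full integral is 1/4.
This evaluates to P = 0.9537.

P ≈ 0.954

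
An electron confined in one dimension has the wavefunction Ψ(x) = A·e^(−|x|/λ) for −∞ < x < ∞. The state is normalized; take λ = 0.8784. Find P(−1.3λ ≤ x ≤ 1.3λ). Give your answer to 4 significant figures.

The probability is P = ∫ |Ψ|² dx over [−1.3λ, 1.3λ].
With A² fixed by ∫|Ψ|² = 1, i.e. A² = (λ)^(−1), substitute and integrate.
Both integrals are even about x = 0, so only the x ≥ 0 halves are needed (the factors of 2 cancel). In terms of u = x/λ (A² and the length scale cancel between numerator and denominator), P = [∫_{0}^{1.3} e^(-2·u) du] / [∫_{0}^{∞} e^(-2·u) du].
With ∫ e^(-2·u) du = -e^(-2·u)/2 + C, the region integral is 1/2 - e^(-13/5)/2 and the full one is 1/2.
Taking the ratio, P = 0.92573.

P ≈ 0.9257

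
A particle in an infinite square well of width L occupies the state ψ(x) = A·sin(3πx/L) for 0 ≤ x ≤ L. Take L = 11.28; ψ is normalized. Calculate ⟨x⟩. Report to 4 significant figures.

⟨x⟩ ≈ 5.640

⟨x⟩ = ∫ x |ψ|² dx over the full domain.
With ∫₀^L sin²(nπx/L) dx = L/2, since the A² factors cancel between numerator and denominator, ⟨x⟩ = L/2.
Putting L = 11.28 gives 5.6400.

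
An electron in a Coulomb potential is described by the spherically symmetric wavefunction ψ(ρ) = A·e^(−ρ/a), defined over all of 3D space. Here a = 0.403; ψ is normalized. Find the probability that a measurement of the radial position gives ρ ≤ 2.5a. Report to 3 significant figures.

With dV = 4πρ²dρ, the probability is ∫|ψ|² dV over ρ ≤ 2.5a.
A² is fixed by ∫₀^∞ 4πρ²|ψ|² dρ = 1, i.e. A² = (π·a^3)^(−1).
Substituting u = ρ/a, A², 4π and the length scale all cancel in the ratio: P = ∫_{0}^{2.5} u^2·e^(-2·u) du / ∫_{0}^{∞} u^2·e^(-2·u) du.
An antiderivative of u^2·e^(-2·u) is -(2·u^2 + 2·u + 1)·e^(-2·u)/4; evaluating from 0 to 2.5 gives 1/4 - 37·e^(-5)/8, while the full integral is 1/4.
The region integral divided by the full integral gives P = 0.8753.

P ≈ 0.875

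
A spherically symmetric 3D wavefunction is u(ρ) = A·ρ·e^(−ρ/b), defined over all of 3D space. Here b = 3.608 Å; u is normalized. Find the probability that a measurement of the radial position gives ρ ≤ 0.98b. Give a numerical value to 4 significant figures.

With dV = 4πρ²dρ, the probability is ∫|u|² dV over ρ ≤ 0.98b.
A² is fixed by ∫₀^∞ 4πρ²|u|² dρ = 1, i.e. A² = (3·π·b^5)^(−1).
In terms of t = ρ/b (A², 4π and the length scale all cancel between numerator and denominator), P = [∫_{0}^{0.98} t^4·e^(-2·t) dt] / [∫_{0}^{∞} t^4·e^(-2·t) dt].
With ∫ t^4·e^(-2·t) dt = -(t^4/2 + t^3 + 3·t^2/2 + 3·t/2 + 3/4)·e^(-2·t) + C, the region integral is ≈ 0.0368372 and the full one is 3/4.
This evaluates to P = 0.049116.

P ≈ 0.04912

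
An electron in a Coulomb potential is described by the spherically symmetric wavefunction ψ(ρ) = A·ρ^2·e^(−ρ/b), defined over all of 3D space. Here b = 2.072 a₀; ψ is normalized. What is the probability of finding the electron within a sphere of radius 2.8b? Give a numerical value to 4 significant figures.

Integrate the radial probability density 4πρ²|ψ|² over ρ ≤ 2.8b.
Normalization gives A² = 1/(45·π·b^7/2).
Substituting u = ρ/b, A², 4π and the length scale all cancel in the ratio: P = ∫_{0}^{2.8} u^6·e^(-2·u) du / ∫_{0}^{∞} u^6·e^(-2·u) du.
Using ∫ u^6·e^(-2·u) du = -(4·u^6 + 12·u^5 + 30·u^4 + 60·u^3 + 90·u^2 + 90·u + 45)·e^(-2·u)/8, the numerator is ≈ 1.85480 and the denominator is 45/8.
The region integral divided by the full integral gives P = 0.32974.

P ≈ 0.3297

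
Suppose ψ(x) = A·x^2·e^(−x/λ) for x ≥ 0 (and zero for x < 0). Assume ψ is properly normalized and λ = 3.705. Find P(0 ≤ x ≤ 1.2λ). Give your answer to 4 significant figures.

P = ∫_{0}^{1.2λ} |ψ(x)|² dx.
Since A² = 1/(3·λ^5/4), this is the region integral divided by the full normalization integral.
Let u = x/λ; then A² and the length scale cancel, so P = ∫_{0}^{1.2} u^4·e^(-2·u) du ÷ ∫_{0}^{∞} u^4·e^(-2·u) du.
An antiderivative of u^4·e^(-2·u) is -(u^4/2 + u^3 + 3·u^2/2 + 3·u/2 + 3/4)·e^(-2·u); evaluating from 0 to 1.2 gives ≈ 0.0719014, while the full integral is 3/4.
Evaluating gives P = 0.095869.

P ≈ 0.09587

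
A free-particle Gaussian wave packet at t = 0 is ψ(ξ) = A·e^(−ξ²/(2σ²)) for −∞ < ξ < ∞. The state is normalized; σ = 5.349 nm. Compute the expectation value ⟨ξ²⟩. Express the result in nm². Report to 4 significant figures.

By definition ⟨ξ²⟩ = ∫ ξ^2 |ψ(ξ)|² dξ.
With ∫_{−∞}^{∞} ξ^(2m) e^(−αξ²) dξ = (2m−1)!!·√π / (2^m α^(m+1/2)), the ratio of the moment integral to the normalization integral gives ⟨ξ²⟩ = σ^2/2.
With σ = 5.349, ⟨ξ^2⟩ = 14.306.

⟨ξ^2⟩ ≈ 14.31 nm^2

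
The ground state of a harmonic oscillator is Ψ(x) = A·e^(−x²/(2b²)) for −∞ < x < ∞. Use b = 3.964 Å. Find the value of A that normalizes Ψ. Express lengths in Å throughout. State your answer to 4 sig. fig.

Normalization requires ∫|Ψ|² dx = 1, integrated from −∞ to ∞.
Carrying out the integral gives A² · √(π)·b.
Setting this equal to 1 gives A² = 1/(√(π)·b).
Substituting b = 3.964 gives A² = 0.14233, so A = 0.37726.

A ≈ 0.3773 Å^(-1/2)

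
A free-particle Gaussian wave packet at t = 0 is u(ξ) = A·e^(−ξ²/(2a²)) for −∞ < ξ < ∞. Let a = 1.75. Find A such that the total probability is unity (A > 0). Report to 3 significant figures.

We need A² ∫|f|² dξ = 1, taking the integral from −∞ to ∞.
Differentiating ∫e^(−αξ²) dξ = √(π/α) under α to get the higher moments, ∫|u|² dξ = A²·(√(π)·a).
Setting this equal to 1 gives A² = 1/(√(π)·a).
With a = 1.75: A² = 0.3224 and A = 0.5678.

A ≈ 0.568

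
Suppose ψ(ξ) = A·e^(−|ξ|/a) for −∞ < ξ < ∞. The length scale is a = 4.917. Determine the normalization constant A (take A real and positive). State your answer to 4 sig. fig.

A ≈ 0.4510

Normalization requires ∫|ψ|² dξ = 1, integrated from −∞ to ∞.
Carrying out the integral gives A² · a.
Setting this equal to 1 gives A² = 1/(a).
Plugging in a = 4.917 yields A = 0.45097.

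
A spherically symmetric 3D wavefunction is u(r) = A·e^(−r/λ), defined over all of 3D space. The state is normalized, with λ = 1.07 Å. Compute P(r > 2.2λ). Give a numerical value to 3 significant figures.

P ≈ 0.185

P = ∫ |u|² 4πr² dr over r > 2.2λ.
A² is fixed by ∫₀^∞ 4πr²|u|² dr = 1, i.e. A² = (π·λ^3)^(−1).
Substituting t = r/λ, A², 4π and the length scale all cancel in the ratio: P = ∫_{2.2}^{∞} t^2·e^(-2·t) dt / ∫_{0}^{∞} t^2·e^(-2·t) dt.
With ∫ t^2·e^(-2·t) dt = -(2·t^2 + 2·t + 1)·e^(-2·t)/4 + C, the region integral is 377·e^(-22/5)/100 and the full one is 1/4.
Taking the ratio yields P = 0.1851.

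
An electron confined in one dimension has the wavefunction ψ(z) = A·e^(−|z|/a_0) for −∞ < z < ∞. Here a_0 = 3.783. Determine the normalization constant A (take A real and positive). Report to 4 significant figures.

Normalization requires ∫|ψ|² dz = 1, integrated from −∞ to ∞.
Recall ∫₀^∞ z^m e^(−z/β) dz = m!·β^(m+1), ∫|ψ|² dz = A²·(a_0).
Setting this equal to 1 gives A² = 1/(a_0).
Substituting a_0 = 3.783 gives A² = 0.26434, so A = 0.51414.

A ≈ 0.5141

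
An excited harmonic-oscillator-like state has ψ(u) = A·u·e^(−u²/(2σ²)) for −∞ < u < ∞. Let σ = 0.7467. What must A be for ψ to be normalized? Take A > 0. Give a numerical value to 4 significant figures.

Normalization requires ∫|ψ|² du = 1, integrated from −∞ to ∞.
Differentiating ∫e^(−αu²) du = √(π/α) under α to get the higher moments, with ψ = A·u·e^(−u²/(2σ²)), the integral evaluates to A²·[√(π)·σ^3/2].
Hence A² = 1/[√(π)·σ^3/2].
Plugging in σ = 0.7467 yields A = 1.6463.

A ≈ 1.646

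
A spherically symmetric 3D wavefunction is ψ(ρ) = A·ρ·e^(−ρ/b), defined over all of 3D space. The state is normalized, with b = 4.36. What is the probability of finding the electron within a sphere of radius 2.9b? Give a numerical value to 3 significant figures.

P ≈ 0.687

Integrate the radial probability density 4πρ²|ψ|² over ρ ≤ 2.9b.
The full normalization integral is A²·[3·π·b^5] = 1, fixing A².
Substituting u = ρ/b, A², 4π and the length scale all cancel in the ratio: P = ∫_{0}^{2.9} u^4·e^(-2·u) du / ∫_{0}^{∞} u^4·e^(-2·u) du.
An antiderivative of u^4·e^(-2·u) is -(u^4/2 + u^3 + 3·u^2/2 + 3·u/2 + 3/4)·e^(-2·u); evaluating from 0 to 2.9 gives ≈ 0.51546, while the full integral is 3/4.
This evaluates to P = 0.6873.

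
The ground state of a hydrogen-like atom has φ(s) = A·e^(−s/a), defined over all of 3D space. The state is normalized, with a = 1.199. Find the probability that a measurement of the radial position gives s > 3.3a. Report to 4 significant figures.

Integrate the radial probability density 4πs²|φ|² over s > 3.3a.
A² is fixed by ∫₀^∞ 4πs²|φ|² ds = 1, i.e. A² = (π·a^3)^(−1).
Substituting u = s/a, A², 4π and the length scale all cancel in the ratio: P = ∫_{3.3}^{∞} u^2·e^(-2·u) du / ∫_{0}^{∞} u^2·e^(-2·u) du.
With ∫ u^2·e^(-2·u) du = -(2·u^2 + 2·u + 1)·e^(-2·u)/4 + C, the region integral is 1469·e^(-33/5)/200 and the full one is 1/4.
Taking the ratio yields P = 0.039968.

P ≈ 0.03997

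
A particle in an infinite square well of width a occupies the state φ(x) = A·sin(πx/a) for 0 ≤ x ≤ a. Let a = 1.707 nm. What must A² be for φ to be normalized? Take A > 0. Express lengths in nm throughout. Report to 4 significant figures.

Normalization requires ∫|φ|² dx = 1, integrated from 0 to a.
With ∫₀^a sin²(nπx/a) dx = a/2, the integral (without the A² prefactor) comes out to a/2.
Hence A² = 1/[a/2].
Plugging in a = 1.707 yields A = 1.0824.

A^2 ≈ 1.172 nm^(-1)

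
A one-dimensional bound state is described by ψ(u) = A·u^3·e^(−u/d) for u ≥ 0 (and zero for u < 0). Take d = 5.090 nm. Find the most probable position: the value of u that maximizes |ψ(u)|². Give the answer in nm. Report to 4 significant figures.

The maximum of |ψ(u)|² occurs where its derivative vanishes.
Solving yields u = 3·d.
With d = 5.090, the most probable position is 15.270 nm.

u ≈ 15.27 nm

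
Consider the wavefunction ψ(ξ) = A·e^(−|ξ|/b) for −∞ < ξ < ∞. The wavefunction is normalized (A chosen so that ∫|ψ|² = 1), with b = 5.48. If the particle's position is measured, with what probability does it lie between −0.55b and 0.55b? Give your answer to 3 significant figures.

P ≈ 0.667

The probability is P = ∫ |ψ|² dξ over [−0.55b, 0.55b].
With A² fixed by ∫|ψ|² = 1, i.e. A² = (b)^(−1), substitute and integrate.
By symmetry take twice the ξ ≥ 0 contribution in numerator and denominator; the 2's cancel. Substituting u = ξ/b, A² and the length scale cancel in the ratio: P = ∫_{0}^{0.55} e^(-2·u) du / ∫_{0}^{∞} e^(-2·u) du.
With ∫ e^(-2·u) du = -e^(-2·u)/2 + C, the region integral is 1/2 - e^(-11/10)/2 and the full one is 1/2.
Evaluating gives P = 0.6671.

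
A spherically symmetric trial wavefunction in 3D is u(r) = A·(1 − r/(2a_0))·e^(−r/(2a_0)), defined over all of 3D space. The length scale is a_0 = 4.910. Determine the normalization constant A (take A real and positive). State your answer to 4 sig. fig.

Require ∫ |u|² 4πr² dr = 1 over the whole domain.
In 3D with spherical symmetry the volume element is 4πr² dr.
With u = A·(1 − r/(2a_0))·e^(−r/(2a_0)), the integral evaluates to A²·[8·π·a_0^3].
Setting this equal to 1 gives A² = 1/(8·π·a_0^3).
Plugging in a_0 = 4.910 yields A = 0.018334.

A ≈ 0.01833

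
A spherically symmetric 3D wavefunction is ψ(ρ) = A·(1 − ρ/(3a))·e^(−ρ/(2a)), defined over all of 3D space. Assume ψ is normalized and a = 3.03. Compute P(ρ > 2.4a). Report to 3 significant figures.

Integrate the radial probability density 4πρ²|ψ|² over ρ > 2.4a.
Normalization gives A² = 1/(8·π·a^3/3).
In terms of u = ρ/a (A², 4π and the length scale all cancel between numerator and denominator), P = [∫_{2.4}^{∞} u^2·(1 - u/3)^2·e^(-u) du] / [∫_{0}^{∞} u^2·(1 - u/3)^2·e^(-u) du].
Using ∫ u^2·(1 - u/3)^2·e^(-u) du = (-u^4 + 2·u^3 - 3·u^2 - 6·u - 6)·e^(-u)/9, the numerator is 9002·e^(-12/5)/1875 and the denominator is 2/3.
The region integral divided by the full integral gives P = 0.6533.

P ≈ 0.653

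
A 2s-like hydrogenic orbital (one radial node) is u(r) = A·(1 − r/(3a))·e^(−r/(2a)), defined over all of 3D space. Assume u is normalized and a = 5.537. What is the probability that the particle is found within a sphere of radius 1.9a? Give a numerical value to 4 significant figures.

P = ∫ |u|² 4πr² dr over r ≤ 1.9a.
The full normalization integral is A²·[8·π·a^3/3] = 1, fixing A².
In terms of t = r/a (A², 4π and the length scale all cancel between numerator and denominator), P = [∫_{0}^{1.9} t^2·(1 - t/3)^2·e^(-t) dt] / [∫_{0}^{∞} t^2·(1 - t/3)^2·e^(-t) dt].
With ∫ t^2·(1 - t/3)^2·e^(-t) dt = (-t^4 + 2·t^3 - 3·t^2 - 6·t - 6)·e^(-t)/9 + C, the region integral is ≈ 0.208919 and the full one is 2/3.
Taking the ratio yields P = 0.31338.

P ≈ 0.3134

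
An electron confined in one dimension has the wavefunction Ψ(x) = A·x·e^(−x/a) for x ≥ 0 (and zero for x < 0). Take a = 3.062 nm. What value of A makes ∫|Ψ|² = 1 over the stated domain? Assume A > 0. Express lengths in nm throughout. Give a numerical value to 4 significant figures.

A ≈ 0.3733 nm^(-3/2)

The normalization condition is ∫|Ψ|² dx = 1 from 0 to ∞.
With ∫₀^∞ x^2 e^(−αx) dx = 2!/α^3, ∫|Ψ|² dx = A²·(a^3/4).
So A² = (a^3/4)^(−1).
With a = 3.062: A² = 0.13933 and A = 0.37327.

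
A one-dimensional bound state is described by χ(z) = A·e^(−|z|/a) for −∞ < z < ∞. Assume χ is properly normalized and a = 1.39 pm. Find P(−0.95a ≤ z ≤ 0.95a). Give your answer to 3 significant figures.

P ≈ 0.850

The probability is P = ∫ |χ|² dz over [−0.95a, 0.95a].
The normalization integral ∫|χ|²dz over the whole domain equals a·A², and A² cancels in the ratio.
Both integrals are even about z = 0, so only the z ≥ 0 halves are needed (the factors of 2 cancel). Let u = z/a; then A² and the length scale cancel, so P = ∫_{0}^{0.95} e^(-2·u) du ÷ ∫_{0}^{∞} e^(-2·u) du.
With ∫ e^(-2·u) du = -e^(-2·u)/2 + C, the region integral is 1/2 - e^(-19/10)/2 and the full one is 1/2.
This works out to P = 0.8504.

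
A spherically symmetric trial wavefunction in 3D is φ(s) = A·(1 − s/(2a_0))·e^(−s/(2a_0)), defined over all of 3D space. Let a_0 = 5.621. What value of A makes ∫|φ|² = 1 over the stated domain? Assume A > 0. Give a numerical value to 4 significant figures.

Require ∫ |φ|² 4πs² ds = 1 over the whole domain.
The angular integral contributes 4π, leaving ∫₀^∞ s²|φ|² ds.
Using ∫₀^∞ sⁿ e^(−αs) ds = n!/αⁿ⁺¹, ∫|φ|² 4πs² ds = A²·(8·π·a_0^3).
Hence A² = 1/[8·π·a_0^3].
Substituting a_0 = 5.621 gives A² = 0.00022404, so A = 0.014968.

A ≈ 0.01497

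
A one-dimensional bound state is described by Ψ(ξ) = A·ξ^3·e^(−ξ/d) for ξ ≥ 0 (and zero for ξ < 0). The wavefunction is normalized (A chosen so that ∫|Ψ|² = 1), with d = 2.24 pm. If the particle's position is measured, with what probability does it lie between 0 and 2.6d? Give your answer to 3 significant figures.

P ≈ 0.268

|Ψ|² is the probability density, so P = ∫_{0}^{2.6d} |Ψ|² dξ.
With A² fixed by ∫|Ψ|² = 1, i.e. A² = (45·d^7/8)^(−1), substitute and integrate.
Substituting u = ξ/d, A² and the length scale cancel in the ratio: P = ∫_{0}^{2.6} u^6·e^(-2·u) du / ∫_{0}^{∞} u^6·e^(-2·u) du.
With ∫ u^6·e^(-2·u) du = -(4·u^6 + 12·u^5 + 30·u^4 + 60·u^3 + 90·u^2 + 90·u + 45)·e^(-2·u)/8 + C, the region integral is ≈ 1.5053 and the full one is 45/8.
Evaluating gives P = 0.2676.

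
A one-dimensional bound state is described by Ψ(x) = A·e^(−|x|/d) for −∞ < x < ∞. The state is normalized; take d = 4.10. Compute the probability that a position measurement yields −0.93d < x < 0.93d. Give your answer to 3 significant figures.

|Ψ|² is the probability density, so P = ∫_{−0.93d}^{0.93d} |Ψ|² dx.
The normalization integral ∫|Ψ|²dx over the whole domain equals d·A², and A² cancels in the ratio.
By symmetry take twice the x ≥ 0 contribution in numerator and denominator; the 2's cancel. In terms of u = x/d (A² and the length scale cancel between numerator and denominator), P = [∫_{0}^{0.93} e^(-2·u) du] / [∫_{0}^{∞} e^(-2·u) du].
An antiderivative of e^(-2·u) is -e^(-2·u)/2; evaluating from 0 to 0.93 gives 1/2 - e^(-93/50)/2, while the full integral is 1/2.
Evaluating gives P = 0.8443.

P ≈ 0.844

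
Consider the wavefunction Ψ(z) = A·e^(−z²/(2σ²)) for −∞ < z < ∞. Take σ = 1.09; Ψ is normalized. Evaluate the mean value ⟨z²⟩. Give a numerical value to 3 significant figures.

⟨z^2⟩ ≈ 0.594

By definition ⟨z²⟩ = ∫ z^2 |Ψ(z)|² dz.
The ratio of the moment integral to the normalization integral gives ⟨z²⟩ = σ^2/2.
With σ = 1.09, ⟨z^2⟩ = 0.5941.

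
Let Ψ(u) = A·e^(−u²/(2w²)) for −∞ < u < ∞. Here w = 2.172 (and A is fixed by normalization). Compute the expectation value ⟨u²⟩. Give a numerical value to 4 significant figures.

⟨u^2⟩ ≈ 2.359

The expectation value is the |Ψ|²-weighted average of u^2: ∫ u^2|Ψ|² du.
Differentiating ∫e^(−αu²) du = √(π/α) under α to get the higher moments, since the A² factors cancel between numerator and denominator, ⟨u²⟩ = w^2/2.
Putting w = 2.172 gives 2.3588.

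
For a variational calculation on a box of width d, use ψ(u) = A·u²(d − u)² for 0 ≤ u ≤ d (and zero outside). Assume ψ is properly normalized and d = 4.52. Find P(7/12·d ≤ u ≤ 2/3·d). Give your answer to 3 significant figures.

The probability is P = ∫ |ψ|² du over [7/12·d, 2/3·d].
Since A² = 1/(d^9/630), this is the region integral divided by the full normalization integral.
In terms of t = u/d (A² and the length scale cancel between numerator and denominator), P = [∫_{7/12}^{2/3} t^4·(1 - t)^4 dt] / [∫_{0}^{1} t^4·(1 - t)^4 dt].
Using ∫ t^4·(1 - t)^4 dt = t^5·(70·t^4 - 315·t^3 + 540·t^2 - 420·t + 126)/630, the numerator is ≈ 0.00024997 and the denominator is 1/630.
The result is P = 0.1575.

P ≈ 0.157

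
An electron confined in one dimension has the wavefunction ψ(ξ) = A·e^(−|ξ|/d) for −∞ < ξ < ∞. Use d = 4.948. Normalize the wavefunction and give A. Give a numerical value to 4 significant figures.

A ≈ 0.4496

We need A² ∫|f|² dξ = 1, taking the integral from −∞ to ∞.
The integral (without the A² prefactor) comes out to d.
So A² = (d)^(−1).
Plugging in d = 4.948 yields A = 0.44956.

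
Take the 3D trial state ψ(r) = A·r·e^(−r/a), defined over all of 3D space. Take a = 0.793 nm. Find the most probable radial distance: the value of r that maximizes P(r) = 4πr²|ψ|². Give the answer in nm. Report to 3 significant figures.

r ≈ 1.59 nm

Set d/dr [P(r) = 4πr²|ψ|²] = 0 and solve for r > 0.
Solving yields r = 2·a.
With a = 0.793, the most probable radial distance is 1.586 nm.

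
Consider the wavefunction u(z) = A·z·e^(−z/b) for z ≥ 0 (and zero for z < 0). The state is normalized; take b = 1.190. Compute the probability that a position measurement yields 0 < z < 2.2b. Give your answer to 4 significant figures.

P ≈ 0.8149

The probability is P = ∫ |u|² dz over [0, 2.2b].
With A² fixed by ∫|u|² = 1, i.e. A² = (b^3/4)^(−1), substitute and integrate.
Substituting t = z/b, A² and the length scale cancel in the ratio: P = ∫_{0}^{2.2} t^2·e^(-2·t) dt / ∫_{0}^{∞} t^2·e^(-2·t) dt.
An antiderivative of t^2·e^(-2·t) is -(2·t^2 + 2·t + 1)·e^(-2·t)/4; evaluating from 0 to 2.2 gives 1/4 - 377·e^(-22/5)/100, while the full integral is 1/4.
Taking the ratio, P = 0.81486.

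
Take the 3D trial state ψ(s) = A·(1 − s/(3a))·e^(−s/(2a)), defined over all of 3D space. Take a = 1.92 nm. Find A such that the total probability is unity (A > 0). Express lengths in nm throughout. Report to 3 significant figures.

A ≈ 0.130 nm^(-3/2)

Normalization requires ∫|ψ|² 4πs² ds = 1, integrated from 0 to ∞.
(Spherical symmetry: dV = 4πs² ds.)
∫|ψ|² 4πs² ds = A²·(8·π·a^3/3).
So A² = (8·π·a^3/3)^(−1).
With a = 1.92: A² = 0.01686 and A = 0.1299.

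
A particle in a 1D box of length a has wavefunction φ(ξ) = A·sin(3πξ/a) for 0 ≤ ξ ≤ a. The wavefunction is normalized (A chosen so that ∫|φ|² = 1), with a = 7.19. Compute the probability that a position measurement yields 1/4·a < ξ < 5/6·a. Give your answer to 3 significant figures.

P = ∫_{1/4·a}^{5/6·a} |φ(ξ)|² dξ.
With A² fixed by ∫|φ|² = 1, i.e. A² = (a/2)^(−1), substitute and integrate.
Substituting u = ξ/a, A² and the length scale cancel in the ratio: P = ∫_{1/4}^{5/6} sin(3·π·u)^2 du / ∫_{0}^{1} sin(3·π·u)^2 du.
Using ∫ sin(3·π·u)^2 du = u/2 - sin(6·π·u)/(12·π), the numerator is 7/24 - 1/(12·π) and the denominator is 1/2.
Taking the ratio, P = (-2 + 7·π)/(12·π).

P ≈ 0.530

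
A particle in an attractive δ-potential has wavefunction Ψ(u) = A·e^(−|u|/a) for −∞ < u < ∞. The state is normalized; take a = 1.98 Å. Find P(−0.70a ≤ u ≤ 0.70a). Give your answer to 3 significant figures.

P ≈ 0.753

The probability is P = ∫ |Ψ|² du over [−0.70a, 0.70a].
The normalization integral ∫|Ψ|²du over the whole domain equals a·A², and A² cancels in the ratio.
By symmetry take twice the u ≥ 0 contribution in numerator and denominator; the 2's cancel. In terms of t = u/a (A² and the length scale cancel between numerator and denominator), P = [∫_{0}^{0.70} e^(-2·t) dt] / [∫_{0}^{∞} e^(-2·t) dt].
Using ∫ e^(-2·t) dt = -e^(-2·t)/2, the numerator is 1/2 - e^(-7/5)/2 and the denominator is 1/2.
This works out to P = 0.7534.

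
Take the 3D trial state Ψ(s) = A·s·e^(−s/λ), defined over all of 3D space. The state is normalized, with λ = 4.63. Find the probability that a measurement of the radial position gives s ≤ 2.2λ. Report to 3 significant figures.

P ≈ 0.449

P = ∫ |Ψ|² 4πs² ds over s ≤ 2.2λ.
Normalization gives A² = 1/(3·π·λ^5).
Let u = s/λ; then A², 4π and the length scale all cancel, so P = ∫_{0}^{2.2} u^4·e^(-2·u) du ÷ ∫_{0}^{∞} u^4·e^(-2·u) du.
Using ∫ u^4·e^(-2·u) du = -(u^4/2 + u^3 + 3·u^2/2 + 3·u/2 + 3/4)·e^(-2·u), the numerator is ≈ 0.33661 and the denominator is 3/4.
This evaluates to P = 0.4488.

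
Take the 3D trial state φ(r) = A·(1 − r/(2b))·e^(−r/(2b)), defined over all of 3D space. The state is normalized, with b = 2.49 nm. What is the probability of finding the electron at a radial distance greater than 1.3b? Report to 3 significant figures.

With dV = 4πr²dr, the probability is ∫|φ|² dV over r > 1.3b.
Normalization gives A² = 1/(8·π·b^3).
Substituting u = r/b, A², 4π and the length scale all cancel in the ratio: P = ∫_{1.3}^{∞} u^2·(1 - u/2)^2·e^(-u) du / ∫_{0}^{∞} u^2·(1 - u/2)^2·e^(-u) du.
With ∫ u^2·(1 - u/2)^2·e^(-u) du = -(u^4/4 + u^2 + 2·u + 2)·e^(-u) + C, the region integral is ≈ 1.9088 and the full one is 2.
Taking the ratio yields P = 0.9544.

P ≈ 0.954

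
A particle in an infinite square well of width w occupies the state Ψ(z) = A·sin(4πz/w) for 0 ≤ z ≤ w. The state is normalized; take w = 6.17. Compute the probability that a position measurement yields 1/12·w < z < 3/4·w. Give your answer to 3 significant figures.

P ≈ 0.701

|Ψ|² is the probability density, so P = ∫_{1/12·w}^{3/4·w} |Ψ|² dz.
With A² fixed by ∫|Ψ|² = 1, i.e. A² = (w/2)^(−1), substitute and integrate.
Let u = z/w; then A² and the length scale cancel, so P = ∫_{1/12}^{3/4} sin(4·π·u)^2 du ÷ ∫_{0}^{1} sin(4·π·u)^2 du.
With ∫ sin(4·π·u)^2 du = u/2 - sin(4·π·u)·cos(4·π·u)/(8·π) + C, the region integral is √(3)/(32·π) + 1/3 and the full one is 1/2.
This works out to P = √(3)/(16·π) + 2/3.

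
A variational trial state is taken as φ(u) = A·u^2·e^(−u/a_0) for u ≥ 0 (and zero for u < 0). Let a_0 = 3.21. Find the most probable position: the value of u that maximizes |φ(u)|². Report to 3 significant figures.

u ≈ 6.42

Set d/du [|φ(u)|²] = 0 and solve for u > 0.
This gives u = 2·a_0.
With a_0 = 3.21, the most probable position is 6.420.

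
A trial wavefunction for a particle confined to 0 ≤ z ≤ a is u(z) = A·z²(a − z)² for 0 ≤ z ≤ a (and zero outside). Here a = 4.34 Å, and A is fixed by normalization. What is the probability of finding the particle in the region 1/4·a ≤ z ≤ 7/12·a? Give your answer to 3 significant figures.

P ≈ 0.649

P = ∫_{1/4·a}^{7/12·a} |u(z)|² dz.
With A² fixed by ∫|u|² = 1, i.e. A² = (a^9/630)^(−1), substitute and integrate.
Substituting t = z/a, A² and the length scale cancel in the ratio: P = ∫_{1/4}^{7/12} t^4·(1 - t)^4 dt / ∫_{0}^{1} t^4·(1 - t)^4 dt.
With ∫ t^4·(1 - t)^4 dt = t^5·(70·t^4 - 315·t^3 + 540·t^2 - 420·t + 126)/630 + C, the region integral is ≈ 0.0010298 and the full one is 1/630.
This works out to P = 0.6487.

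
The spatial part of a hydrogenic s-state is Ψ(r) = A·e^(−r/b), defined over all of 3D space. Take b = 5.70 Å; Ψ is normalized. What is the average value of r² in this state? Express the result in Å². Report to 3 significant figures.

⟨r²⟩ = ∫ r^2 |Ψ|² 4πr² dr over the full domain.
With ∫₀^∞ r^4 e^(−αr) dr = 4!/α^5, the ratio of the moment integral to the normalization integral gives ⟨r²⟩ = 3·b^2.
Putting b = 5.70 gives 97.47.

⟨r^2⟩ ≈ 97.5 Å^2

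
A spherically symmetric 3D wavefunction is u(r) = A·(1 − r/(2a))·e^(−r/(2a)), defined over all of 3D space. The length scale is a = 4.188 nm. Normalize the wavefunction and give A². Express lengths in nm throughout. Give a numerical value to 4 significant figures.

A^2 ≈ 0.0005417 nm^(-3)

Normalization requires ∫|u|² 4πr² dr = 1, integrated from 0 to ∞.
(Spherical symmetry: dV = 4πr² dr.)
Recall ∫₀^∞ r^m e^(−r/β) dr = m!·β^(m+1), ∫|u|² 4πr² dr = A²·(8·π·a^3).
With a = 4.188: A² = 0.00054168 and A = 0.023274.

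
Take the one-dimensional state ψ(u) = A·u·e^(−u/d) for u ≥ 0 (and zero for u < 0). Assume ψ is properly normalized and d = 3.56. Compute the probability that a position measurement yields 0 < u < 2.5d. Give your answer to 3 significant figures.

P ≈ 0.875

|ψ|² is the probability density, so P = ∫_{0}^{2.5d} |ψ|² du.
Since A² = 1/(d^3/4), this is the region integral divided by the full normalization integral.
Let t = u/d; then A² and the length scale cancel, so P = ∫_{0}^{2.5} t^2·e^(-2·t) dt ÷ ∫_{0}^{∞} t^2·e^(-2·t) dt.
Using ∫ t^2·e^(-2·t) dt = -(2·t^2 + 2·t + 1)·e^(-2·t)/4, the numerator is 1/4 - 37·e^(-5)/8 and the denominator is 1/4.
The result is P = 0.8753.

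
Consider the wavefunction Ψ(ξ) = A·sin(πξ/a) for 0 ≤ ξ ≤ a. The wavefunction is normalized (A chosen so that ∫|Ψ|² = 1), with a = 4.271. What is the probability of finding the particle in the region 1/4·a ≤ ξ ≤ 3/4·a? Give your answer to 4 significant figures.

|Ψ|² is the probability density, so P = ∫_{1/4·a}^{3/4·a} |Ψ|² dξ.
With A² fixed by ∫|Ψ|² = 1, i.e. A² = (a/2)^(−1), substitute and integrate.
Substituting u = ξ/a, A² and the length scale cancel in the ratio: P = ∫_{1/4}^{3/4} sin(π·u)^2 du / ∫_{0}^{1} sin(π·u)^2 du.
An antiderivative of sin(π·u)^2 is u/2 - sin(2·π·u)/(4·π); evaluating from 1/4 to 3/4 gives 1/(2·π) + 1/4, while the full integral is 1/2.
Evaluating gives P = (2 + π)/(2·π).

P ≈ 0.8183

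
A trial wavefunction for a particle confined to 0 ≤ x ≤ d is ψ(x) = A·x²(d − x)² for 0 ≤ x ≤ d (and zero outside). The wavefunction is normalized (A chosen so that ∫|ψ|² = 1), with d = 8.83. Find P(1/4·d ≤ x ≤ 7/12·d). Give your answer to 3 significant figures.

The probability is P = ∫ |ψ|² dx over [1/4·d, 7/12·d].
Since A² = 1/(d^9/630), this is the region integral divided by the full normalization integral.
Let u = x/d; then A² and the length scale cancel, so P = ∫_{1/4}^{7/12} u^4·(1 - u)^4 du ÷ ∫_{0}^{1} u^4·(1 - u)^4 du.
An antiderivative of u^4·(1 - u)^4 is u^5·(70·u^4 - 315·u^3 + 540·u^2 - 420·u + 126)/630; evaluating from 1/4 to 7/12 gives ≈ 0.0010298, while the full integral is 1/630.
This works out to P = 0.6487.

P ≈ 0.649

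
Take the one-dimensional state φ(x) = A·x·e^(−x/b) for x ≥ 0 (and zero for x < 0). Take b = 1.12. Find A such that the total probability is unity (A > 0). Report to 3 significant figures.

The normalization condition is ∫|φ|² dx = 1 from 0 to ∞.
With φ = A·x·e^(−x/b), the integral evaluates to A²·[b^3/4].
With b = 1.12: A² = 2.847 and A = 1.687.

A ≈ 1.69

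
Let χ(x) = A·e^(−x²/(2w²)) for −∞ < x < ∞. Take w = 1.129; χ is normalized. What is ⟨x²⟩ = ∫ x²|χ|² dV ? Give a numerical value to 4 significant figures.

The expectation value is the |χ|²-weighted average of x^2: ∫ x^2|χ|² dx.
Using the Gaussian integral ∫_{−∞}^{∞} e^(−αx²) dx = √(π/α), evaluating both integrals, ⟨x²⟩ = w^2/2.
With w = 1.129, ⟨x^2⟩ = 0.63732.

⟨x^2⟩ ≈ 0.6373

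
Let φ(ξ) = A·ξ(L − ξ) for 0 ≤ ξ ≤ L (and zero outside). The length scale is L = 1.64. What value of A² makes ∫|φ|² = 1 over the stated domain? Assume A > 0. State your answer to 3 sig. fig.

A^2 ≈ 2.53

Normalization requires ∫|φ|² dξ = 1, integrated from 0 to L.
Carrying out the integral gives A² · L^5/30.
Substituting L = 1.64 gives A² = 2.529, so A = 1.590.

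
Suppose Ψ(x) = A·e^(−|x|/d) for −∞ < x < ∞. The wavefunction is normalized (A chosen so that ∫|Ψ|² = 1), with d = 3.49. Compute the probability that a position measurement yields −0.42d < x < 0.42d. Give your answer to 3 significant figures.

P = ∫_{−0.42d}^{0.42d} |Ψ(x)|² dx.
The normalization integral ∫|Ψ|²dx over the whole domain equals d·A², and A² cancels in the ratio.
By symmetry take twice the x ≥ 0 contribution in numerator and denominator; the 2's cancel. Let u = x/d; then A² and the length scale cancel, so P = ∫_{0}^{0.42} e^(-2·u) du ÷ ∫_{0}^{∞} e^(-2·u) du.
Using ∫ e^(-2·u) du = -e^(-2·u)/2, the numerator is 1/2 - e^(-21/25)/2 and the denominator is 1/2.
Evaluating gives P = 0.5683.

P ≈ 0.568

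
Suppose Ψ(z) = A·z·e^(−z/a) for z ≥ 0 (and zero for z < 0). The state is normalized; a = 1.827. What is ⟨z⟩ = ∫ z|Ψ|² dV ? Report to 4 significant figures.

⟨z⟩ = ∫ z |Ψ|² dz over the full domain.
Since the A² factors cancel between numerator and denominator, ⟨z⟩ = 3·a/2.
With a = 1.827, ⟨z⟩ = 2.7405.

⟨z⟩ ≈ 2.741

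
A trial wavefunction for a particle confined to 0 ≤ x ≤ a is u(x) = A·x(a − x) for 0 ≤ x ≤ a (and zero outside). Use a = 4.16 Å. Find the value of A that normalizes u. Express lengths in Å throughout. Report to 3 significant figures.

We need A² ∫|f|² dx = 1, taking the integral from 0 to a.
The integral (without the A² prefactor) comes out to a^5/30.
Substituting a = 4.16 gives A² = 0.02408, so A = 0.1552.

A ≈ 0.155 Å^(-5/2)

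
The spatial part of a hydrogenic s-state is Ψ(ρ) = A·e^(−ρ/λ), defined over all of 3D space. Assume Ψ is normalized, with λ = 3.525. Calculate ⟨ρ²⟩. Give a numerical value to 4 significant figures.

⟨ρ²⟩ = ∫ ρ^2 |Ψ|² 4πρ² dρ over the full domain.
Evaluating both integrals, ⟨ρ²⟩ = 3·λ^2.
With λ = 3.525, ⟨ρ^2⟩ = 37.277.

⟨ρ^2⟩ ≈ 37.28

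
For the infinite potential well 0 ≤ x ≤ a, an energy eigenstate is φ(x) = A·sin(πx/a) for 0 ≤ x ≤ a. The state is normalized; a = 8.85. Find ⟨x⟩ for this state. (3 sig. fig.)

⟨x⟩ ≈ 4.43

The expectation value is the |φ|²-weighted average of x: ∫ x|φ|² dx.
Using sin²θ = (1 − cos 2θ)/2, the ratio of the moment integral to the normalization integral gives ⟨x⟩ = a/2.
Putting a = 8.85 gives 4.425.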